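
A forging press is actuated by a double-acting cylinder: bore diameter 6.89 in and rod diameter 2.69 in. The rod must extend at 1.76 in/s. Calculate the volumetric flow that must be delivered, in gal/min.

Cap-side area A_cap = π/4 × (6.89 in)² = 37.28 in^2
Q = A × v

Q ≈ 17.0 gal/min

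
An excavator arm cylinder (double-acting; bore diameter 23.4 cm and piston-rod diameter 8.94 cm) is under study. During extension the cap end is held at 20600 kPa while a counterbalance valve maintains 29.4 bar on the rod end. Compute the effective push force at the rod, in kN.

F ≈ 778 kN

Cap-side area A_cap = π/4 × (23.4 cm)² = 430.1 cm^2
Rod-side annular area A_ann = π/4 × (23.4² − 8.94²) = 367.3 cm^2
Net thrust = P_cap·A_cap − P_rod·A_ann = 885.9 kN − 108.0 kN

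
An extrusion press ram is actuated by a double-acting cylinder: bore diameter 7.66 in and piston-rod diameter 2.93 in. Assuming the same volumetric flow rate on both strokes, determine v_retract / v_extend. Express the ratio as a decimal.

v_ret/v_ext ≈ 1.17

Cap-side area A_cap = π/4 × (7.66 in)² = 46.08 in^2
Rod-side annular area A_ann = π/4 × (7.66² − 2.93²) = 39.34 in^2
For equal Q, v ∝ 1/A, so v_ret/v_ext = A_cap/A_ann.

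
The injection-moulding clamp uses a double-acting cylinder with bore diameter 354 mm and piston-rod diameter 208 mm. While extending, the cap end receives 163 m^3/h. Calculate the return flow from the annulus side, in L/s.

Cap-side area A_cap = π/4 × (354 mm)² = 98420 mm^2
Rod-side annular area A_ann = π/4 × (354² − 208²) = 64440 mm^2
Piston speed v = Q_in/A_cap; rod-end outflow Q_out = v × A_ann = Q_in × A_ann/A_cap.

Q_out ≈ 29.6 L/s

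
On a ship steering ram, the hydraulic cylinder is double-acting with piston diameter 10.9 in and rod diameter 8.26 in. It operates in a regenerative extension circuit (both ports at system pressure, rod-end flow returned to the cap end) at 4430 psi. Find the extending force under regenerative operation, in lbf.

F ≈ 2.37e5 lbf

With equal pressure on both faces, forces on the annular region cancel; the net push is pressure × rod cross-section.
Rod cross-section A_rod = π/4 × (8.26 in)² = 53.59 in^2
F = P × A_rod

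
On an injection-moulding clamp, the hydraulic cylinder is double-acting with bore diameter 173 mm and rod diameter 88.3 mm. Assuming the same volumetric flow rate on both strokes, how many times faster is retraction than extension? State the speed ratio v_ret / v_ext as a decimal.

Cap-side area A_cap = π/4 × (173 mm)² = 23510 mm^2
Rod-side annular area A_ann = π/4 × (173² − 88.3²) = 17380 mm^2
For equal Q, v ∝ 1/A, so v_ret/v_ext = A_cap/A_ann.

v_ret/v_ext ≈ 1.35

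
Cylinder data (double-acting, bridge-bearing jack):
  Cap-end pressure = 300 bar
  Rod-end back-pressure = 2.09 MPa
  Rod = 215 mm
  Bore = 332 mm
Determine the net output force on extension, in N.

F ≈ 2.49e6 N

Cap-side area A_cap = π/4 × (332 mm)² = 86570 mm^2
Rod-side annular area A_ann = π/4 × (332² − 215²) = 50260 mm^2
Net thrust = P_cap·A_cap − P_rod·A_ann = 2.597e6 N − 1.051e5 N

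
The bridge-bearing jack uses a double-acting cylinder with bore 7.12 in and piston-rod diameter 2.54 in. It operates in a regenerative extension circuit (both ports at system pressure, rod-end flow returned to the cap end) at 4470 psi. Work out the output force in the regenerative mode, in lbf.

F ≈ 22600 lbf

With equal pressure on both faces, forces on the annular region cancel; the net push is pressure × rod cross-section.
Rod cross-section A_rod = π/4 × (2.54 in)² = 5.067 in^2
F = P × A_rod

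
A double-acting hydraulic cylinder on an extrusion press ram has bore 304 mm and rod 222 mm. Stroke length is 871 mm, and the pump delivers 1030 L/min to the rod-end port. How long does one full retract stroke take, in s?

t ≈ 1.72 s

Rod-side annular area A_ann = π/4 × (304² − 222²) = 33880 mm^2
Swept volume V = A × L; t = V / Q = A·L / Q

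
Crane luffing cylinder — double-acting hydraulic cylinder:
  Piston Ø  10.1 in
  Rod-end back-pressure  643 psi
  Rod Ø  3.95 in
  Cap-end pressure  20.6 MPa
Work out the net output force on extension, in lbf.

F ≈ 1.96e5 lbf

Cap-side area A_cap = π/4 × (10.1 in)² = 80.12 in^2
Rod-side annular area A_ann = π/4 × (10.1² − 3.95²) = 67.86 in^2
Net thrust = P_cap·A_cap − P_rod·A_ann = 2.394e5 lbf − 43640 lbf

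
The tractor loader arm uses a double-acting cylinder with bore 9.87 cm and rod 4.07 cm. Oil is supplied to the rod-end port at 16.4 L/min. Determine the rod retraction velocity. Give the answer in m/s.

Rod-side annular area A_ann = π/4 × (9.87² − 4.07²) = 63.50 cm^2
Flow into the rod-end port fills the annular volume.
v = Q / A

v ≈ 0.0430 m/s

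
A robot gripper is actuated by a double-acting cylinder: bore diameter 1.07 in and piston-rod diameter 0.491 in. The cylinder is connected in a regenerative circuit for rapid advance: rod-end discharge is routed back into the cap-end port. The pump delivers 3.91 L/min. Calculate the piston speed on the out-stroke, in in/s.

v ≈ 21.0 in/s

In regeneration the rod-end outflow joins the pump flow into the cap end, so the net volume the pump must supply per unit advance equals the rod cross-section area.
Rod cross-section A_rod = π/4 × (0.491 in)² = 0.1893 in^2
v = Q_pump / A_rod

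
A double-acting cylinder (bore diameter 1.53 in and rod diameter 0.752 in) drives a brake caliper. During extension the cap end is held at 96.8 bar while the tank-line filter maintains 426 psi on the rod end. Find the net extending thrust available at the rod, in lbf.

F ≈ 1990 lbf

Cap-side area A_cap = π/4 × (1.53 in)² = 1.839 in^2
Rod-side annular area A_ann = π/4 × (1.53² − 0.752²) = 1.394 in^2
Net thrust = P_cap·A_cap − P_rod·A_ann = 2581 lbf − 594.0 lbf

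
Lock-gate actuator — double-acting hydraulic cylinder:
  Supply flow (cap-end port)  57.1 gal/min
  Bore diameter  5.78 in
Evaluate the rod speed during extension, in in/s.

Cap-side area A_cap = π/4 × (5.78 in)² = 26.24 in^2
v = Q / A

v ≈ 8.38 in/s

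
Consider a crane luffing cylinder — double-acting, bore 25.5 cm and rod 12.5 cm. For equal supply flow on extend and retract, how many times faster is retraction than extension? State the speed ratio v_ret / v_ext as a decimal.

v_ret/v_ext ≈ 1.32

Cap-side area A_cap = π/4 × (25.5 cm)² = 510.7 cm^2
Rod-side annular area A_ann = π/4 × (25.5² − 12.5²) = 388.0 cm^2
For equal Q, v ∝ 1/A, so v_ret/v_ext = A_cap/A_ann.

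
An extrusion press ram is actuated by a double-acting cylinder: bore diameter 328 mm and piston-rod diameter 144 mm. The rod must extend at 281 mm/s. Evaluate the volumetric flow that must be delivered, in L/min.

Cap-side area A_cap = π/4 × (328 mm)² = 84500 mm^2
Q = A × v

Q ≈ 1420 L/min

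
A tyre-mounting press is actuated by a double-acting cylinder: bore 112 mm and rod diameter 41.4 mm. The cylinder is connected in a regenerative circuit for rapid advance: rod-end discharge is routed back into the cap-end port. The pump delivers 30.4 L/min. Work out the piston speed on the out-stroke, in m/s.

In regeneration the rod-end outflow joins the pump flow into the cap end, so the net volume the pump must supply per unit advance equals the rod cross-section area.
Rod cross-section A_rod = π/4 × (41.4 mm)² = 1346 mm^2
v = Q_pump / A_rod

v ≈ 0.376 m/s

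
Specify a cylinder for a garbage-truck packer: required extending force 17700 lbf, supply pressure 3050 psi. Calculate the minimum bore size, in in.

D ≈ 2.72 in

Extension force acts on the full piston face: F = P × (π/4)D².
D = √(4F / (πP)) = √(4 × 17700 lbf / (π × 3050 psi))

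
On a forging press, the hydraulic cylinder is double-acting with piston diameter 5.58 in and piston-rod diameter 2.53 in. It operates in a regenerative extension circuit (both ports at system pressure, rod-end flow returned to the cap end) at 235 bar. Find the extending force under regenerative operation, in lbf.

With equal pressure on both faces, forces on the annular region cancel; the net push is pressure × rod cross-section.
Rod cross-section A_rod = π/4 × (2.53 in)² = 5.027 in^2
F = P × A_rod

F ≈ 17100 lbf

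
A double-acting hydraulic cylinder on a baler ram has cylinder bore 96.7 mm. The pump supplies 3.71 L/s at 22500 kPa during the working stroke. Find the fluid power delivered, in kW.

W ≈ 83.5 kW

Hydraulic power = P × Q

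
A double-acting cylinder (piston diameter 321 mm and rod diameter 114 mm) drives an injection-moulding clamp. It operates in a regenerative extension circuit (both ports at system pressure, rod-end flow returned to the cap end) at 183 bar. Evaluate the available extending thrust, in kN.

F ≈ 187 kN

With equal pressure on both faces, forces on the annular region cancel; the net push is pressure × rod cross-section.
Rod cross-section A_rod = π/4 × (114 mm)² = 10210 mm^2
F = P × A_rod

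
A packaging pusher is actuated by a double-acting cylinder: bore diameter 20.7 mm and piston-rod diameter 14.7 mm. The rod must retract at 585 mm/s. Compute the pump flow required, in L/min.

Rod-side annular area A_ann = π/4 × (20.7² − 14.7²) = 166.8 mm^2
Q = A × v

Q ≈ 5.86 L/min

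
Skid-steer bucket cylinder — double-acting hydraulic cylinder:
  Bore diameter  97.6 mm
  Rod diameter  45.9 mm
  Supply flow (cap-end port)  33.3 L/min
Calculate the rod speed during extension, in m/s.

Cap-side area A_cap = π/4 × (97.6 mm)² = 7482 mm^2
v = Q / A

v ≈ 0.0742 m/s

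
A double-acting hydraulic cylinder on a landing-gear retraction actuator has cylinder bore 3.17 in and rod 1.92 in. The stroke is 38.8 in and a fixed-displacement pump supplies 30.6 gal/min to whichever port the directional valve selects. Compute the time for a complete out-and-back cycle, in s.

t ≈ 4.25 s

Cap-side area A_cap = π/4 × (3.17 in)² = 7.892 in^2
Rod-side annular area A_ann = π/4 × (3.17² − 1.92²) = 4.997 in^2
t_ext = A_cap·L/Q = 2.599 s
t_ret = A_ann·L/Q = 1.646 s
t_cycle = t_ext + t_ret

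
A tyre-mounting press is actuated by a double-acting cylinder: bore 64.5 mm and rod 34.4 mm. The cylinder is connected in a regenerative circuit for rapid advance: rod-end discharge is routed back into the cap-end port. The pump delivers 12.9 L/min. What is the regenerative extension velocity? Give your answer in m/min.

In regeneration the rod-end outflow joins the pump flow into the cap end, so the net volume the pump must supply per unit advance equals the rod cross-section area.
Rod cross-section A_rod = π/4 × (34.4 mm)² = 929.4 mm^2
v = Q_pump / A_rod

v ≈ 13.9 m/min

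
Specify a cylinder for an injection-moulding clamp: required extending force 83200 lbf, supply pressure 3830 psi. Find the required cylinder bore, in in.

D ≈ 5.26 in

Extension force acts on the full piston face: F = P × (π/4)D².
D = √(4F / (πP)) = √(4 × 83200 lbf / (π × 3830 psi))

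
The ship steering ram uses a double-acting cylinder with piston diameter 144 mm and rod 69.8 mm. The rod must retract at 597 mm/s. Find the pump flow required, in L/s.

Rod-side annular area A_ann = π/4 × (144² − 69.8²) = 12460 mm^2
Q = A × v

Q ≈ 7.44 L/s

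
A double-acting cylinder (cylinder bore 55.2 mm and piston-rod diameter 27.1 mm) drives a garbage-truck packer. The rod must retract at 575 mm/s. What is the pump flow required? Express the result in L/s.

Q ≈ 1.04 L/s

Rod-side annular area A_ann = π/4 × (55.2² − 27.1²) = 1816 mm^2
Q = A × v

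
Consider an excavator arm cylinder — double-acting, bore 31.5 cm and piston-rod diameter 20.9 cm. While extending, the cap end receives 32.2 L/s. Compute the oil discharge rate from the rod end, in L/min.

Q_out ≈ 1080 L/min

Cap-side area A_cap = π/4 × (31.5 cm)² = 779.3 cm^2
Rod-side annular area A_ann = π/4 × (31.5² − 20.9²) = 436.2 cm^2
Piston speed v = Q_in/A_cap; rod-end outflow Q_out = v × A_ann = Q_in × A_ann/A_cap.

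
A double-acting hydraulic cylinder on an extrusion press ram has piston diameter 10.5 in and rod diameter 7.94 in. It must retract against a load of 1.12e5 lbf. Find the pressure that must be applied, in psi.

Rod-side annular area A_ann = π/4 × (10.5² − 7.94²) = 37.08 in^2
Retraction: pressure acts on the annular area.
P = F / A = 1.12e5 lbf / A

P ≈ 3020 psi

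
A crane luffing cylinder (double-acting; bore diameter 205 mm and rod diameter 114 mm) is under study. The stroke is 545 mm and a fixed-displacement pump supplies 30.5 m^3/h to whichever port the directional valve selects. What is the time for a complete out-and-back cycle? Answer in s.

Cap-side area A_cap = π/4 × (205 mm)² = 33010 mm^2
Rod-side annular area A_ann = π/4 × (205² − 114²) = 22800 mm^2
t_ext = A_cap·L/Q = 2.123 s
t_ret = A_ann·L/Q = 1.467 s
t_cycle = t_ext + t_ret

t ≈ 3.59 s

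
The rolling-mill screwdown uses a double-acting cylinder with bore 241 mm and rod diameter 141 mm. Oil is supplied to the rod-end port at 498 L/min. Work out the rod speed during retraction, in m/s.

Rod-side annular area A_ann = π/4 × (241² − 141²) = 30000 mm^2
Flow into the rod-end port fills the annular volume.
v = Q / A

v ≈ 0.277 m/s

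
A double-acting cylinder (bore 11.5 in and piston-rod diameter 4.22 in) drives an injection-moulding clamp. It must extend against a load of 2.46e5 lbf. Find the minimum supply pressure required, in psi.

Cap-side area A_cap = π/4 × (11.5 in)² = 103.9 in^2
P = F / A = 2.46e5 lbf / A

P ≈ 2370 psi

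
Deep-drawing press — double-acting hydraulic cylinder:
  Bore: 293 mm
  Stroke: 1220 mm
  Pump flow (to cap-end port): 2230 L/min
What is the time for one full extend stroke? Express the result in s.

Cap-side area A_cap = π/4 × (293 mm)² = 67430 mm^2
Swept volume V = A × L; t = V / Q = A·L / Q

t ≈ 2.21 s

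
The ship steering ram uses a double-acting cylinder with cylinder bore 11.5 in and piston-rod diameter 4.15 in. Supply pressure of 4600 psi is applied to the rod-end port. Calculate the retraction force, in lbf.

Rod-side annular area A_ann = π/4 × (11.5² − 4.15²) = 90.34 in^2
On retraction the pressure acts on the annular area (bore minus rod).
F = P × A_ann

F ≈ 4.16e5 lbf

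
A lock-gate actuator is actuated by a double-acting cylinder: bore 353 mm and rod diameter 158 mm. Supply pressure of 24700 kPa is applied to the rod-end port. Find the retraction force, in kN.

Rod-side annular area A_ann = π/4 × (353² − 158²) = 78260 mm^2
On retraction the pressure acts on the annular area (bore minus rod).
F = P × A_ann

F ≈ 1930 kN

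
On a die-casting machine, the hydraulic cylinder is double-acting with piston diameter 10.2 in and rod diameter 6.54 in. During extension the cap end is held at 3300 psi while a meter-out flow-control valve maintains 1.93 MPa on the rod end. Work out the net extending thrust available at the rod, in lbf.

Cap-side area A_cap = π/4 × (10.2 in)² = 81.71 in^2
Rod-side annular area A_ann = π/4 × (10.2² − 6.54²) = 48.12 in^2
Net thrust = P_cap·A_cap − P_rod·A_ann = 2.697e5 lbf − 13470 lbf

F ≈ 2.56e5 lbf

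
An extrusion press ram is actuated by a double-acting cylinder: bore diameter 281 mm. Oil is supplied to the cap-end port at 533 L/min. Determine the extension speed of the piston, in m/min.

Cap-side area A_cap = π/4 × (281 mm)² = 62020 mm^2
v = Q / A

v ≈ 8.59 m/min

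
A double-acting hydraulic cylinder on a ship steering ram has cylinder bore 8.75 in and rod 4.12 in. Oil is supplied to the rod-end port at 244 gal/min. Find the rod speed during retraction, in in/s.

Rod-side annular area A_ann = π/4 × (8.75² − 4.12²) = 46.80 in^2
Flow into the rod-end port fills the annular volume.
v = Q / A

v ≈ 20.1 in/s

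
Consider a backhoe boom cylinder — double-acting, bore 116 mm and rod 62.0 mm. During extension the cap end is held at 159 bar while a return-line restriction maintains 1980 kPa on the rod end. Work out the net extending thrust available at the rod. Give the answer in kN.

F ≈ 153 kN

Cap-side area A_cap = π/4 × (116 mm)² = 10570 mm^2
Rod-side annular area A_ann = π/4 × (116² − 62.0²) = 7549 mm^2
Net thrust = P_cap·A_cap − P_rod·A_ann = 168.0 kN − 14.95 kN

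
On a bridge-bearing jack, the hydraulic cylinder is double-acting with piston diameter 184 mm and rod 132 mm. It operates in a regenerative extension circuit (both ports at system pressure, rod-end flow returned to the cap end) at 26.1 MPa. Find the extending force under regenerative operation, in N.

F ≈ 3.57e5 N

With equal pressure on both faces, forces on the annular region cancel; the net push is pressure × rod cross-section.
Rod cross-section A_rod = π/4 × (132 mm)² = 13680 mm^2
F = P × A_rod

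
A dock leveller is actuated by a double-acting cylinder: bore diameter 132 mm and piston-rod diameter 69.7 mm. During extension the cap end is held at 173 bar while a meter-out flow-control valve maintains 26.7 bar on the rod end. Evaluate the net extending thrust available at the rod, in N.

F ≈ 2.10e5 N

Cap-side area A_cap = π/4 × (132 mm)² = 13680 mm^2
Rod-side annular area A_ann = π/4 × (132² − 69.7²) = 9869 mm^2
Net thrust = P_cap·A_cap − P_rod·A_ann = 2.367e5 N − 26350 N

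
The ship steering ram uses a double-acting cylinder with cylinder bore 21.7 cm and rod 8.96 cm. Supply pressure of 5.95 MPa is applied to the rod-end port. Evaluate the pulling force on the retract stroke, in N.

F ≈ 1.83e5 N

Rod-side annular area A_ann = π/4 × (21.7² − 8.96²) = 306.8 cm^2
On retraction the pressure acts on the annular area (bore minus rod).
F = P × A_ann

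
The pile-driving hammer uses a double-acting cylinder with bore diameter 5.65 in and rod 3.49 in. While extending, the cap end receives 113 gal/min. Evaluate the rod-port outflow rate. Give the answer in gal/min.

Cap-side area A_cap = π/4 × (5.65 in)² = 25.07 in^2
Rod-side annular area A_ann = π/4 × (5.65² − 3.49²) = 15.51 in^2
Piston speed v = Q_in/A_cap; rod-end outflow Q_out = v × A_ann = Q_in × A_ann/A_cap.

Q_out ≈ 69.9 gal/min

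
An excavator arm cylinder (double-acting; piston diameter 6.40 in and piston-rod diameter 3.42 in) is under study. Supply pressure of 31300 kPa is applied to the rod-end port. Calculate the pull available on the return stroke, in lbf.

F ≈ 1.04e5 lbf

Rod-side annular area A_ann = π/4 × (6.40² − 3.42²) = 22.98 in^2
On retraction the pressure acts on the annular area (bore minus rod).
F = P × A_ann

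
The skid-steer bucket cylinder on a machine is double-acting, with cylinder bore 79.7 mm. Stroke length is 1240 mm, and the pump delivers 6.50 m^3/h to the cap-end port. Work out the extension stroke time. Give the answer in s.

t ≈ 3.43 s

Cap-side area A_cap = π/4 × (79.7 mm)² = 4989 mm^2
Swept volume V = A × L; t = V / Q = A·L / Q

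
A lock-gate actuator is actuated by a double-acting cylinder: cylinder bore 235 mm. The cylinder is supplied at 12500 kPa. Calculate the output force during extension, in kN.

F ≈ 542 kN

Cap-side area A_cap = π/4 × (235 mm)² = 43370 mm^2
F = P × A_cap = 12500 kPa × A_cap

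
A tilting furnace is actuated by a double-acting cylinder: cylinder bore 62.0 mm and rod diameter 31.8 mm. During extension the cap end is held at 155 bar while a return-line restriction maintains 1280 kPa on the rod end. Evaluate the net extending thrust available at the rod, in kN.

Cap-side area A_cap = π/4 × (62.0 mm)² = 3019 mm^2
Rod-side annular area A_ann = π/4 × (62.0² − 31.8²) = 2225 mm^2
Net thrust = P_cap·A_cap − P_rod·A_ann = 46.80 kN − 2.848 kN

F ≈ 43.9 kN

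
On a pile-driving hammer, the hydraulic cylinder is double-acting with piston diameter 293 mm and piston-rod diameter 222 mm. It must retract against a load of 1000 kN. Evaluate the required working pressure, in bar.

P ≈ 348 bar

Rod-side annular area A_ann = π/4 × (293² − 222²) = 28720 mm^2
Retraction: pressure acts on the annular area.
P = F / A = 1000 kN / A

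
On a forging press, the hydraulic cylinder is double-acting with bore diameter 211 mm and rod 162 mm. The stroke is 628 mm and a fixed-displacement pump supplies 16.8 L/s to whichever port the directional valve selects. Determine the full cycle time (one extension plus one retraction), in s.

t ≈ 1.84 s

Cap-side area A_cap = π/4 × (211 mm)² = 34970 mm^2
Rod-side annular area A_ann = π/4 × (211² − 162²) = 14350 mm^2
t_ext = A_cap·L/Q = 1.307 s
t_ret = A_ann·L/Q = 0.5366 s
t_cycle = t_ext + t_ret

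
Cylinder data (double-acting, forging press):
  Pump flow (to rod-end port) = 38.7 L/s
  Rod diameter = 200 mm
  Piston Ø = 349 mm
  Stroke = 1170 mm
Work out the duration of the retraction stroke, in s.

Rod-side annular area A_ann = π/4 × (349² − 200²) = 64250 mm^2
Swept volume V = A × L; t = V / Q = A·L / Q

t ≈ 1.94 s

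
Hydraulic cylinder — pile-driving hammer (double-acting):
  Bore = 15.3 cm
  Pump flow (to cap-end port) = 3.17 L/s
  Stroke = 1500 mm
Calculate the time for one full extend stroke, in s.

t ≈ 8.70 s

Cap-side area A_cap = π/4 × (15.3 cm)² = 183.9 cm^2
Swept volume V = A × L; t = V / Q = A·L / Q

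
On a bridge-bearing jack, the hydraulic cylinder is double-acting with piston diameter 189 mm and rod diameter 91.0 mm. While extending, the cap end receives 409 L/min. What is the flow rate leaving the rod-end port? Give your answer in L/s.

Cap-side area A_cap = π/4 × (189 mm)² = 28060 mm^2
Rod-side annular area A_ann = π/4 × (189² − 91.0²) = 21550 mm^2
Piston speed v = Q_in/A_cap; rod-end outflow Q_out = v × A_ann = Q_in × A_ann/A_cap.

Q_out ≈ 5.24 L/s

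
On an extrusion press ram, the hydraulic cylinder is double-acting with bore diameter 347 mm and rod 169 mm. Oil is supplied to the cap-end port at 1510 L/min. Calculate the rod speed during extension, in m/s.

Cap-side area A_cap = π/4 × (347 mm)² = 94570 mm^2
v = Q / A

v ≈ 0.266 m/s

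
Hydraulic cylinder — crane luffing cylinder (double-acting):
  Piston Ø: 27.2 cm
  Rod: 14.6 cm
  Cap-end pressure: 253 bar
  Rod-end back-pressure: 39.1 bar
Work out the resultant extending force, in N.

Cap-side area A_cap = π/4 × (27.2 cm)² = 581.1 cm^2
Rod-side annular area A_ann = π/4 × (27.2² − 14.6²) = 413.7 cm^2
Net thrust = P_cap·A_cap − P_rod·A_ann = 1.470e6 N − 1.617e5 N

F ≈ 1.31e6 N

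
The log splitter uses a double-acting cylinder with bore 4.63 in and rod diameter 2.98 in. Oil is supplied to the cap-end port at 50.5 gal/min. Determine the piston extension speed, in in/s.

v ≈ 11.5 in/s

Cap-side area A_cap = π/4 × (4.63 in)² = 16.84 in^2
v = Q / A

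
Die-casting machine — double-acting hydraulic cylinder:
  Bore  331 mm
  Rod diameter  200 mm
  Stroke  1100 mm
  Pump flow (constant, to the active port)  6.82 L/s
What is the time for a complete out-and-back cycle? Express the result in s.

Cap-side area A_cap = π/4 × (331 mm)² = 86050 mm^2
Rod-side annular area A_ann = π/4 × (331² − 200²) = 54630 mm^2
t_ext = A_cap·L/Q = 13.88 s
t_ret = A_ann·L/Q = 8.812 s
t_cycle = t_ext + t_ret

t ≈ 22.7 s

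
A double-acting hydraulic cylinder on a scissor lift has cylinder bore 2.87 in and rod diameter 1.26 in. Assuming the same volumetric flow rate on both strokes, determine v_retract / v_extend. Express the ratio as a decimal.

Cap-side area A_cap = π/4 × (2.87 in)² = 6.469 in^2
Rod-side annular area A_ann = π/4 × (2.87² − 1.26²) = 5.222 in^2
For equal Q, v ∝ 1/A, so v_ret/v_ext = A_cap/A_ann.

v_ret/v_ext ≈ 1.24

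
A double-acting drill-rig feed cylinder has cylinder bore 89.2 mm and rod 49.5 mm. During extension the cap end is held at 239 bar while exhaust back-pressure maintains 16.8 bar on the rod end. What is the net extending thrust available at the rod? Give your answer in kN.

Cap-side area A_cap = π/4 × (89.2 mm)² = 6249 mm^2
Rod-side annular area A_ann = π/4 × (89.2² − 49.5²) = 4325 mm^2
Net thrust = P_cap·A_cap − P_rod·A_ann = 149.4 kN − 7.266 kN

F ≈ 142 kN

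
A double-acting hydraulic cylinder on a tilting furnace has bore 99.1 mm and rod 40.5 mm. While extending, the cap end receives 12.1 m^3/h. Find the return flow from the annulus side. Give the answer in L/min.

Q_out ≈ 168 L/min

Cap-side area A_cap = π/4 × (99.1 mm)² = 7713 mm^2
Rod-side annular area A_ann = π/4 × (99.1² − 40.5²) = 6425 mm^2
Piston speed v = Q_in/A_cap; rod-end outflow Q_out = v × A_ann = Q_in × A_ann/A_cap.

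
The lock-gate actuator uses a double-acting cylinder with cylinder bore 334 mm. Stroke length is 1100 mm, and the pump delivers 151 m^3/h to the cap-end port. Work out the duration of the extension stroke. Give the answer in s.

t ≈ 2.30 s

Cap-side area A_cap = π/4 × (334 mm)² = 87620 mm^2
Swept volume V = A × L; t = V / Q = A·L / Q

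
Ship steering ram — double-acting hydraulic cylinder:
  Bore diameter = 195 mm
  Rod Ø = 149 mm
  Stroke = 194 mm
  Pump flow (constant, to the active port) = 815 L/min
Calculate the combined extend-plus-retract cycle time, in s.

Cap-side area A_cap = π/4 × (195 mm)² = 29860 mm^2
Rod-side annular area A_ann = π/4 × (195² − 149²) = 12430 mm^2
t_ext = A_cap·L/Q = 0.4265 s
t_ret = A_ann·L/Q = 0.1775 s
t_cycle = t_ext + t_ret

t ≈ 0.604 s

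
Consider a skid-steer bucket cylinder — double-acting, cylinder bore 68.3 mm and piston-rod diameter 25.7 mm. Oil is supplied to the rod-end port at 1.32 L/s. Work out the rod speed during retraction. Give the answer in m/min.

v ≈ 25.2 m/min

Rod-side annular area A_ann = π/4 × (68.3² − 25.7²) = 3145 mm^2
Flow into the rod-end port fills the annular volume.
v = Q / A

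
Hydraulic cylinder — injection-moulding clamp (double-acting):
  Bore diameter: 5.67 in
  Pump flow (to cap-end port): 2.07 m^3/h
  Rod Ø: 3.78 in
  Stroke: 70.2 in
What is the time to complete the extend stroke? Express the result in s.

t ≈ 50.5 s

Cap-side area A_cap = π/4 × (5.67 in)² = 25.25 in^2
Swept volume V = A × L; t = V / Q = A·L / Q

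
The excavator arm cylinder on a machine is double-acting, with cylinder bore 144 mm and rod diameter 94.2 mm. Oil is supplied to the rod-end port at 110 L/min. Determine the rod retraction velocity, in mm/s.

v ≈ 197 mm/s

Rod-side annular area A_ann = π/4 × (144² − 94.2²) = 9317 mm^2
Flow into the rod-end port fills the annular volume.
v = Q / A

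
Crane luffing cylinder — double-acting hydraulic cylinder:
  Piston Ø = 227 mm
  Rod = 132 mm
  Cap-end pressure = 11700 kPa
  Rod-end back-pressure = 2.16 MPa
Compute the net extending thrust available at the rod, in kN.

F ≈ 416 kN

Cap-side area A_cap = π/4 × (227 mm)² = 40470 mm^2
Rod-side annular area A_ann = π/4 × (227² − 132²) = 26790 mm^2
Net thrust = P_cap·A_cap − P_rod·A_ann = 473.5 kN − 57.86 kN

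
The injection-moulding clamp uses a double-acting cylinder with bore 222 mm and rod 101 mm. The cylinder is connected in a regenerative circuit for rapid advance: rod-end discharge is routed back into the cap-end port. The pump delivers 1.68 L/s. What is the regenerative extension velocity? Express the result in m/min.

v ≈ 12.6 m/min

In regeneration the rod-end outflow joins the pump flow into the cap end, so the net volume the pump must supply per unit advance equals the rod cross-section area.
Rod cross-section A_rod = π/4 × (101 mm)² = 8012 mm^2
v = Q_pump / A_rod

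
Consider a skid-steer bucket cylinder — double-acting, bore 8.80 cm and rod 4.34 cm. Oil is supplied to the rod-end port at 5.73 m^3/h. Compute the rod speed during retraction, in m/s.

Rod-side annular area A_ann = π/4 × (8.80² − 4.34²) = 46.03 cm^2
Flow into the rod-end port fills the annular volume.
v = Q / A

v ≈ 0.346 m/s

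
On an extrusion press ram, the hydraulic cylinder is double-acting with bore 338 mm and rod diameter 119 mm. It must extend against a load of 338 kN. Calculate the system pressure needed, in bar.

P ≈ 37.7 bar

Cap-side area A_cap = π/4 × (338 mm)² = 89730 mm^2
P = F / A = 338 kN / A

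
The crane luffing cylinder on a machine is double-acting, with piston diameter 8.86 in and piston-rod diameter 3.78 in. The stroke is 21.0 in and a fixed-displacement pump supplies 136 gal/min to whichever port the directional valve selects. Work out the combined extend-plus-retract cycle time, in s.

Cap-side area A_cap = π/4 × (8.86 in)² = 61.65 in^2
Rod-side annular area A_ann = π/4 × (8.86² − 3.78²) = 50.43 in^2
t_ext = A_cap·L/Q = 2.473 s
t_ret = A_ann·L/Q = 2.023 s
t_cycle = t_ext + t_ret

t ≈ 4.50 s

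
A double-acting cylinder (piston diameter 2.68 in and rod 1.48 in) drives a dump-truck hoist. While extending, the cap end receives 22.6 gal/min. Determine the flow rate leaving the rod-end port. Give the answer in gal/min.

Cap-side area A_cap = π/4 × (2.68 in)² = 5.641 in^2
Rod-side annular area A_ann = π/4 × (2.68² − 1.48²) = 3.921 in^2
Piston speed v = Q_in/A_cap; rod-end outflow Q_out = v × A_ann = Q_in × A_ann/A_cap.

Q_out ≈ 15.7 gal/min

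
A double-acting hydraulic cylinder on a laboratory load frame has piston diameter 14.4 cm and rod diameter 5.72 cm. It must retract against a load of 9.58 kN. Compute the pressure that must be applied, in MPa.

P ≈ 0.698 MPa

Rod-side annular area A_ann = π/4 × (14.4² − 5.72²) = 137.2 cm^2
Retraction: pressure acts on the annular area.
P = F / A = 9.58 kN / A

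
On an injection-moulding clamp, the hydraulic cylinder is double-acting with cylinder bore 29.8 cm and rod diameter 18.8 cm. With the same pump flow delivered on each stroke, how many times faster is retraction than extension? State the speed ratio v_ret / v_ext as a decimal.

Cap-side area A_cap = π/4 × (29.8 cm)² = 697.5 cm^2
Rod-side annular area A_ann = π/4 × (29.8² − 18.8²) = 419.9 cm^2
For equal Q, v ∝ 1/A, so v_ret/v_ext = A_cap/A_ann.

v_ret/v_ext ≈ 1.66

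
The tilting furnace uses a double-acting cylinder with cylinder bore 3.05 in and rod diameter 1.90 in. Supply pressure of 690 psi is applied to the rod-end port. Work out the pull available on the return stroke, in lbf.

F ≈ 3080 lbf

Rod-side annular area A_ann = π/4 × (3.05² − 1.90²) = 4.471 in^2
On retraction the pressure acts on the annular area (bore minus rod).
F = P × A_ann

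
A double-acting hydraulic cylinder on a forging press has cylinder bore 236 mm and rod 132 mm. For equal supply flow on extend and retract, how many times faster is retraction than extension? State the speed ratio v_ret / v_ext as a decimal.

v_ret/v_ext ≈ 1.46

Cap-side area A_cap = π/4 × (236 mm)² = 43740 mm^2
Rod-side annular area A_ann = π/4 × (236² − 132²) = 30060 mm^2
For equal Q, v ∝ 1/A, so v_ret/v_ext = A_cap/A_ann.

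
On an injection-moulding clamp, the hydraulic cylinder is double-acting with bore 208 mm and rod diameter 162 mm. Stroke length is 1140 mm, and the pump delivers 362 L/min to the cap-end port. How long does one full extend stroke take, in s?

t ≈ 6.42 s

Cap-side area A_cap = π/4 × (208 mm)² = 33980 mm^2
Swept volume V = A × L; t = V / Q = A·L / Q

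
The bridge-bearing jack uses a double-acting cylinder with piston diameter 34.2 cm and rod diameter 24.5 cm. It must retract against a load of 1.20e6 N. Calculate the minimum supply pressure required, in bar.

P ≈ 268 bar

Rod-side annular area A_ann = π/4 × (34.2² − 24.5²) = 447.2 cm^2
Retraction: pressure acts on the annular area.
P = F / A = 1.20e6 N / A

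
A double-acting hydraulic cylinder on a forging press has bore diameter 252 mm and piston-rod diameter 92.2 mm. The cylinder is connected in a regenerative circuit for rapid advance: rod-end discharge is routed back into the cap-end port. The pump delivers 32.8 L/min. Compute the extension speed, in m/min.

In regeneration the rod-end outflow joins the pump flow into the cap end, so the net volume the pump must supply per unit advance equals the rod cross-section area.
Rod cross-section A_rod = π/4 × (92.2 mm)² = 6677 mm^2
v = Q_pump / A_rod

v ≈ 4.91 m/min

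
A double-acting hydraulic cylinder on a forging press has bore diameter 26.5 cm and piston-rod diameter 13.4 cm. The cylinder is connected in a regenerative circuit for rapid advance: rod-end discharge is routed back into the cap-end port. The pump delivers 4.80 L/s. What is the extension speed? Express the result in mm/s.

v ≈ 340 mm/s

In regeneration the rod-end outflow joins the pump flow into the cap end, so the net volume the pump must supply per unit advance equals the rod cross-section area.
Rod cross-section A_rod = π/4 × (13.4 cm)² = 141.0 cm^2
v = Q_pump / A_rod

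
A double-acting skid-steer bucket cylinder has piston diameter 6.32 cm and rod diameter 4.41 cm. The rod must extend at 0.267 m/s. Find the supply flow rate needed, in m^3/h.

Cap-side area A_cap = π/4 × (6.32 cm)² = 31.37 cm^2
Q = A × v

Q ≈ 3.02 m^3/h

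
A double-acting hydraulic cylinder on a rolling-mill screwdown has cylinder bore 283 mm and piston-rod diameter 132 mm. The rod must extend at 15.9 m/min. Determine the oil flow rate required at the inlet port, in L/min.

Q ≈ 1000 L/min

Cap-side area A_cap = π/4 × (283 mm)² = 62900 mm^2
Q = A × v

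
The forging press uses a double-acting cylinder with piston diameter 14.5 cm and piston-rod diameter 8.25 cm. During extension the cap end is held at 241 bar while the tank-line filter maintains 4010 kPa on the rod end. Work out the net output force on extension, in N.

Cap-side area A_cap = π/4 × (14.5 cm)² = 165.1 cm^2
Rod-side annular area A_ann = π/4 × (14.5² − 8.25²) = 111.7 cm^2
Net thrust = P_cap·A_cap − P_rod·A_ann = 3.980e5 N − 44780 N

F ≈ 3.53e5 N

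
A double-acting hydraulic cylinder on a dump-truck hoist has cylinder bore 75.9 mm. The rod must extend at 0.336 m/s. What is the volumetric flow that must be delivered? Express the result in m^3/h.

Q ≈ 5.47 m^3/h

Cap-side area A_cap = π/4 × (75.9 mm)² = 4525 mm^2
Q = A × v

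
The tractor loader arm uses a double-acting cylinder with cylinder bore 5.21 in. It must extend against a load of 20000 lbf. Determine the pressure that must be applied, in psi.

Cap-side area A_cap = π/4 × (5.21 in)² = 21.32 in^2
P = F / A = 20000 lbf / A

P ≈ 938 psi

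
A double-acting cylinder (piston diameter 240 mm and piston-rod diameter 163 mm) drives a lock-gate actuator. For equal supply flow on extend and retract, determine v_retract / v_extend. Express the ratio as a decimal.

Cap-side area A_cap = π/4 × (240 mm)² = 45240 mm^2
Rod-side annular area A_ann = π/4 × (240² − 163²) = 24370 mm^2
For equal Q, v ∝ 1/A, so v_ret/v_ext = A_cap/A_ann.

v_ret/v_ext ≈ 1.86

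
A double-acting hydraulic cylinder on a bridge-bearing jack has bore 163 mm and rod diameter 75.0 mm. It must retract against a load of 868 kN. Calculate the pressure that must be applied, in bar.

Rod-side annular area A_ann = π/4 × (163² − 75.0²) = 16450 mm^2
Retraction: pressure acts on the annular area.
P = F / A = 868 kN / A

P ≈ 528 bar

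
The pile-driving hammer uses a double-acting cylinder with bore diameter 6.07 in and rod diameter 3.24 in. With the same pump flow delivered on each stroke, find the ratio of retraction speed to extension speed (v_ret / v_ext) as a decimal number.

Cap-side area A_cap = π/4 × (6.07 in)² = 28.94 in^2
Rod-side annular area A_ann = π/4 × (6.07² − 3.24²) = 20.69 in^2
For equal Q, v ∝ 1/A, so v_ret/v_ext = A_cap/A_ann.

v_ret/v_ext ≈ 1.40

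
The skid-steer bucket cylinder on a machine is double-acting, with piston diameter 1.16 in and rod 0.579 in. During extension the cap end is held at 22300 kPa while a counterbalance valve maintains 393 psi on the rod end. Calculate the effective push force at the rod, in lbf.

Cap-side area A_cap = π/4 × (1.16 in)² = 1.057 in^2
Rod-side annular area A_ann = π/4 × (1.16² − 0.579²) = 0.7935 in^2
Net thrust = P_cap·A_cap − P_rod·A_ann = 3418 lbf − 311.9 lbf

F ≈ 3110 lbf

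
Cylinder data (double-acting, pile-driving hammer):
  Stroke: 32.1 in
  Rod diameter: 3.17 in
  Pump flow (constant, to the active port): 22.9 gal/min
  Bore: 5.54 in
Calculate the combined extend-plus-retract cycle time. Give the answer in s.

t ≈ 14.7 s

Cap-side area A_cap = π/4 × (5.54 in)² = 24.11 in^2
Rod-side annular area A_ann = π/4 × (5.54² − 3.17²) = 16.21 in^2
t_ext = A_cap·L/Q = 8.776 s
t_ret = A_ann·L/Q = 5.903 s
t_cycle = t_ext + t_ret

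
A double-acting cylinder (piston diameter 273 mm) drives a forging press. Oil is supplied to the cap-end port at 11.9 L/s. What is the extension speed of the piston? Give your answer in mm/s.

v ≈ 203 mm/s

Cap-side area A_cap = π/4 × (273 mm)² = 58530 mm^2
v = Q / A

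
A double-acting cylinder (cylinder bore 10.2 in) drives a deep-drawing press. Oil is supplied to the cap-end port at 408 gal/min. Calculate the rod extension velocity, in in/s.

Cap-side area A_cap = π/4 × (10.2 in)² = 81.71 in^2
v = Q / A

v ≈ 19.2 in/s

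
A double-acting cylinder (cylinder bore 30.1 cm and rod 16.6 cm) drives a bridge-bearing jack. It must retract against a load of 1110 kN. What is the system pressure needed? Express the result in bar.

Rod-side annular area A_ann = π/4 × (30.1² − 16.6²) = 495.2 cm^2
Retraction: pressure acts on the annular area.
P = F / A = 1110 kN / A

P ≈ 224 bar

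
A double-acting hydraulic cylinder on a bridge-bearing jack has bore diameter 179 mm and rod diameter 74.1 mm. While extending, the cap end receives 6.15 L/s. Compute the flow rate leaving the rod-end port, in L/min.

Q_out ≈ 306 L/min

Cap-side area A_cap = π/4 × (179 mm)² = 25160 mm^2
Rod-side annular area A_ann = π/4 × (179² − 74.1²) = 20850 mm^2
Piston speed v = Q_in/A_cap; rod-end outflow Q_out = v × A_ann = Q_in × A_ann/A_cap.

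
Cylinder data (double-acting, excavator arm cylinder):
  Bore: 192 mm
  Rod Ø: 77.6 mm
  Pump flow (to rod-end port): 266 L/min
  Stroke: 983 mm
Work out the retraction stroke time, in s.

Rod-side annular area A_ann = π/4 × (192² − 77.6²) = 24220 mm^2
Swept volume V = A × L; t = V / Q = A·L / Q

t ≈ 5.37 s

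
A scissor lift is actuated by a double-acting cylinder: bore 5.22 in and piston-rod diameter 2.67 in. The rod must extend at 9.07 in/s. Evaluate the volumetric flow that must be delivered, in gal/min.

Cap-side area A_cap = π/4 × (5.22 in)² = 21.40 in^2
Q = A × v

Q ≈ 50.4 gal/min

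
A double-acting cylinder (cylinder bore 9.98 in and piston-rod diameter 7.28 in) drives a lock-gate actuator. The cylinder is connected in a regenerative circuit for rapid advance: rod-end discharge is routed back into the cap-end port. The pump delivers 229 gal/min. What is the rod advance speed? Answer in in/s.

v ≈ 21.2 in/s

In regeneration the rod-end outflow joins the pump flow into the cap end, so the net volume the pump must supply per unit advance equals the rod cross-section area.
Rod cross-section A_rod = π/4 × (7.28 in)² = 41.62 in^2
v = Q_pump / A_rod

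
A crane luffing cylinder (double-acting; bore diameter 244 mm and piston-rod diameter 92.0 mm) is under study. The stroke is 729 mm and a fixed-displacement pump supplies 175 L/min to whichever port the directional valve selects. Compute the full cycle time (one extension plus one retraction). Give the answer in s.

Cap-side area A_cap = π/4 × (244 mm)² = 46760 mm^2
Rod-side annular area A_ann = π/4 × (244² − 92.0²) = 40110 mm^2
t_ext = A_cap·L/Q = 11.69 s
t_ret = A_ann·L/Q = 10.03 s
t_cycle = t_ext + t_ret

t ≈ 21.7 s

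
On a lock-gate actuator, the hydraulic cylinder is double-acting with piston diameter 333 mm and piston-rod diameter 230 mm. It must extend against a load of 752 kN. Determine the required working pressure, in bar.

Cap-side area A_cap = π/4 × (333 mm)² = 87090 mm^2
P = F / A = 752 kN / A

P ≈ 86.3 bar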